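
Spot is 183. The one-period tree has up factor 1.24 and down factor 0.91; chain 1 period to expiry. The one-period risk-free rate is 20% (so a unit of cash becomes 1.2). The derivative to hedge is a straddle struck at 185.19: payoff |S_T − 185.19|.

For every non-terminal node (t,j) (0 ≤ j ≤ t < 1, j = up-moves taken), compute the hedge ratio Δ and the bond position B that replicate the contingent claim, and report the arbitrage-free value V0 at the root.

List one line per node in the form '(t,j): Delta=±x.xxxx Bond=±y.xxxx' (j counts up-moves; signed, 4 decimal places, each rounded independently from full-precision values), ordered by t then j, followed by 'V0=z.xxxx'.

Under the risk-neutral measure, an up-move has probability p* = (R−d)/(u−d) = 0.8788 and values discount at R = 1.2.
At expiry t=1: V(1,0)=18.6600, V(1,1)=41.7300
Node (0,0) S=183.0000: V=(p*·41.7300+(1−p*)·18.6600)/1.2=32.4447; Δ=(41.7300−18.6600)/(226.9200−166.5300)=0.3820; B=V−Δ·S=-37.4644
Self-financing check: at every node Δ·S+B equals the discounted successor values.

(0,0): Delta=0.3820 Bond=-37.4644
V0=32.4447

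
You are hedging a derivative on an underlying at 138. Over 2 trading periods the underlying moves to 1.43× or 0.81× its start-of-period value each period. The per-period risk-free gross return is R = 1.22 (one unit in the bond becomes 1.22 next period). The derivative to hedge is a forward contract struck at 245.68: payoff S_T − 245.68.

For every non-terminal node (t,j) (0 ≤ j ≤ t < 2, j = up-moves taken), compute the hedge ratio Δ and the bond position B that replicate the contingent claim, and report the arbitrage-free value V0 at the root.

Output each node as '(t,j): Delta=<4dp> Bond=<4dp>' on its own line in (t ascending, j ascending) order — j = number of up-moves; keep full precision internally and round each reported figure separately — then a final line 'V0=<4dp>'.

Risk-neutral probability p* = (R−d)/(u−d) = (1.22−0.81)/(1.43−0.81) = 0.6613.
Payoff layer (t=2): V(2,0)=-155.1382, V(2,1)=-85.8346, V(2,2)=36.5162
(1,0): S=111.7800. Δ = (V_up−V_dn)/(S_up−S_dn) = (-85.8346−-155.1382)/(159.8454−90.5418) = 1.0000. V = [p*·-85.8346 + (1−p*)·-155.1382]/1.22 = -89.5970. B = V − Δ·S = -201.3770.
(1,1): S=197.3400. Δ = (V_up−V_dn)/(S_up−S_dn) = (36.5162−-85.8346)/(282.1962−159.8454) = 1.0000. V = [p*·36.5162 + (1−p*)·-85.8346]/1.22 = -4.0370. B = V − Δ·S = -201.3770.
(0,0): S=138.0000. Δ = (V_up−V_dn)/(S_up−S_dn) = (-4.0370−-89.5970)/(197.3400−111.7800) = 1.0000. V = [p*·-4.0370 + (1−p*)·-89.5970]/1.22 = -27.0632. B = V − Δ·S = -165.0632.
Root portfolio cost Δ·138+B reproduces V0=-27.0632.

(0,0): Delta=1.0000 Bond=-165.0632
(1,0): Delta=1.0000 Bond=-201.3770
(1,1): Delta=1.0000 Bond=-201.3770
V0=-27.0632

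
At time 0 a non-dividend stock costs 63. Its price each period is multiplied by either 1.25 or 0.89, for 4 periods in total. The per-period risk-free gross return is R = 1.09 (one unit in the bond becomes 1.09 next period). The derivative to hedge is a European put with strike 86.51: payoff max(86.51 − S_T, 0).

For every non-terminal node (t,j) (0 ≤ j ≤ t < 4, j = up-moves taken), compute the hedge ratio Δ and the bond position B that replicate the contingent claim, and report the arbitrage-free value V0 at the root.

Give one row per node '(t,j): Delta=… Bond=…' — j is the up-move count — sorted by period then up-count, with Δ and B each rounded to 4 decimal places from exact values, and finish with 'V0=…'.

Since d<R<u, set p* = (R−d)/(u−d) = 0.5556; price each node as the discounted p*-expectation of its children.
At expiry t=4: V(4,0)=46.9824, V(4,1)=30.9937, V(4,2)=8.5377, V(4,3)=0.0000, V(4,4)=0.0000
  t=3,j=0: stock 44.4130 → up 55.5163 (V=30.9937), down 39.5276 (V=46.9824). Price 34.9539; hedge Δ=-1.0000, bond B=79.3670.
  t=3,j=1: stock 62.3779 → up 77.9723 (V=8.5377), down 55.5163 (V=30.9937). Price 16.9891; hedge Δ=-1.0000, bond B=79.3670.
  t=3,j=2: stock 87.6094 → up 109.5117 (V=0.0000), down 77.9723 (V=8.5377). Price 3.4812; hedge Δ=-0.2707, bond B=27.1969.
  t=3,j=3: stock 123.0469 → up 153.8086 (V=0.0000), down 109.5117 (V=0.0000). Price 0.0000; hedge Δ=0.0000, bond B=0.0000.
  t=2,j=0: stock 49.9023 → up 62.3779 (V=16.9891), down 44.4130 (V=34.9539). Price 22.9114; hedge Δ=-1.0000, bond B=72.8137.
  t=2,j=1: stock 70.0875 → up 87.6094 (V=3.4812), down 62.3779 (V=16.9891). Price 8.7016; hedge Δ=-0.5354, bond B=46.2235.
  t=2,j=2: stock 98.4375 → up 123.0469 (V=0.0000), down 87.6094 (V=3.4812). Price 1.4195; hedge Δ=-0.0982, bond B=11.0895.
  t=1,j=0: stock 56.0700 → up 70.0875 (V=8.7016), down 49.9023 (V=22.9114). Price 13.7771; hedge Δ=-0.7040, bond B=53.2490.
  t=1,j=1: stock 78.7500 → up 98.4375 (V=1.4195), down 70.0875 (V=8.7016). Price 4.2715; hedge Δ=-0.2569, bond B=24.4996.
  t=0,j=0: stock 63.0000 → up 78.7500 (V=4.2715), down 56.0700 (V=13.7771). Price 7.7947; hedge Δ=-0.4191, bond B=34.1992.
Self-financing check: at every node Δ·S+B equals the discounted successor values.

(0,0): Delta=-0.4191 Bond=34.1992
(1,0): Delta=-0.7040 Bond=53.2490
(1,1): Delta=-0.2569 Bond=24.4996
(2,0): Delta=-1.0000 Bond=72.8137
(2,1): Delta=-0.5354 Bond=46.2235
(2,2): Delta=-0.0982 Bond=11.0895
(3,0): Delta=-1.0000 Bond=79.3670
(3,1): Delta=-1.0000 Bond=79.3670
(3,2): Delta=-0.2707 Bond=27.1969
(3,3): Delta=0.0000 Bond=0.0000
V0=7.7947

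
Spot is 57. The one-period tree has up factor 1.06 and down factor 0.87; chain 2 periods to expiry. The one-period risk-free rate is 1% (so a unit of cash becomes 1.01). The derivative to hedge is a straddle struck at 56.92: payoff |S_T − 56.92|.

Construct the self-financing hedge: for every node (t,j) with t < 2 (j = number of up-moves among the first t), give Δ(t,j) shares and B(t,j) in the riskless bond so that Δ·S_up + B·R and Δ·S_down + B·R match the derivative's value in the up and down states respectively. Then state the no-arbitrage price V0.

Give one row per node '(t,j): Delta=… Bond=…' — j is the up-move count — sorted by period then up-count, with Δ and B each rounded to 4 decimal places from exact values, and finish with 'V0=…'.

Since d<R<u, set p* = (R−d)/(u−d) = 0.7368; price each node as the discounted p*-expectation of its children.
Terminal values V(2,·): V(2,0)=13.7767, V(2,1)=4.3546, V(2,2)=7.1252
Node (1,0) S=49.5900: V=(p*·4.3546+(1−p*)·13.7767)/1.01=6.7664; Δ=(4.3546−13.7767)/(52.5654−43.1433)=-1.0000; B=V−Δ·S=56.3564
Node (1,1) S=60.4200: V=(p*·7.1252+(1−p*)·4.3546)/1.01=6.3328; Δ=(7.1252−4.3546)/(64.0452−52.5654)=0.2413; B=V−Δ·S=-8.2493
Node (0,0) S=57.0000: V=(p*·6.3328+(1−p*)·6.7664)/1.01=6.3831; Δ=(6.3328−6.7664)/(60.4200−49.5900)=-0.0400; B=V−Δ·S=8.6655
Self-financing check: at every node Δ·S+B equals the discounted successor values.

(0,0): Delta=-0.0400 Bond=8.6655
(1,0): Delta=-1.0000 Bond=56.3564
(1,1): Delta=0.2413 Bond=-8.2493
V0=6.3831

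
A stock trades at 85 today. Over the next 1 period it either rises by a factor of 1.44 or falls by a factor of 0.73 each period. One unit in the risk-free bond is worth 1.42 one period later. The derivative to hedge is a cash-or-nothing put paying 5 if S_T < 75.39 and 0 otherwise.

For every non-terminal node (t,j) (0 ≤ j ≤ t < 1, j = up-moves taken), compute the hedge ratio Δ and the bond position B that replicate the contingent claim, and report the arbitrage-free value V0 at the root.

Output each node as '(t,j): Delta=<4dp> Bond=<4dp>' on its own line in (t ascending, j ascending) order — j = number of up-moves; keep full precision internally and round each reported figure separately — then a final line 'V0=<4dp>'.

No-arbitrage ⇒ martingale measure with p* = (R−d)/(u−d) = 0.9718.
Payoff layer (t=1): V(1,0)=5.0000, V(1,1)=0.0000
  t=0,j=0: stock 85.0000 → up 122.4000 (V=0.0000), down 62.0500 (V=5.0000). Price 0.0992; hedge Δ=-0.0829, bond B=7.1414.
Self-financing check: at every node Δ·S+B equals the discounted successor values.

(0,0): Delta=-0.0829 Bond=7.1414
V0=0.0992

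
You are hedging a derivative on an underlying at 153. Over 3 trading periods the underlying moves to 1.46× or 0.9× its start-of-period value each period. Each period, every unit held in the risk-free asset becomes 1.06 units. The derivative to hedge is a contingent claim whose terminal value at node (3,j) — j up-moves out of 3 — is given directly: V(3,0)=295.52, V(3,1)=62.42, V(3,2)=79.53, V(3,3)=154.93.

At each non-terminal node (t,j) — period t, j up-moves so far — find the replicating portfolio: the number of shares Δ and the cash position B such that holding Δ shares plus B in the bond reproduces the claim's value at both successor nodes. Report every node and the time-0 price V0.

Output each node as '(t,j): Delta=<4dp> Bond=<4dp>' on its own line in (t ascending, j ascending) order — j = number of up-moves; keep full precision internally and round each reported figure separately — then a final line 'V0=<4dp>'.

(0,0): Delta=-1.0989 Bond=296.1880
(1,0): Delta=-1.9772 Bond=434.8991
(1,1): Delta=0.2546 Bond=11.6096
(2,0): Delta=-3.3588 Bond=632.2123
(2,1): Delta=0.1520 Bond=32.9451
(2,2): Delta=0.4128 Bond=-39.2911
V0=128.0584

Since d<R<u, set p* = (R−d)/(u−d) = 0.2857; price each node as the discounted p*-expectation of its children.
Terminal values V(3,·): V(3,0)=295.5200, V(3,1)=62.4200, V(3,2)=79.5300, V(3,3)=154.9300
Node (2,0) S=123.9300: V=(p*·62.4200+(1−p*)·295.5200)/1.06=215.9623; Δ=(62.4200−295.5200)/(180.9378−111.5370)=-3.3588; B=V−Δ·S=632.2123
Node (2,1) S=201.0420: V=(p*·79.5300+(1−p*)·62.4200)/1.06=63.4987; Δ=(79.5300−62.4200)/(293.5213−180.9378)=0.1520; B=V−Δ·S=32.9451
Node (2,2) S=326.1348: V=(p*·154.9300+(1−p*)·79.5300)/1.06=95.3518; Δ=(154.9300−79.5300)/(476.1568−293.5213)=0.4128; B=V−Δ·S=-39.2911
Node (1,0) S=137.7000: V=(p*·63.4987+(1−p*)·215.9623)/1.06=162.6427; Δ=(63.4987−215.9623)/(201.0420−123.9300)=-1.9772; B=V−Δ·S=434.8991
Node (1,1) S=223.3800: V=(p*·95.3518+(1−p*)·63.4987)/1.06=68.4901; Δ=(95.3518−63.4987)/(326.1348−201.0420)=0.2546; B=V−Δ·S=11.6096
Node (0,0) S=153.0000: V=(p*·68.4901+(1−p*)·162.6427)/1.06=128.0584; Δ=(68.4901−162.6427)/(223.3800−137.7000)=-1.0989; B=V−Δ·S=296.1880
Check: Δ(0,0)·S0 + B(0,0) = 128.0584 = V0.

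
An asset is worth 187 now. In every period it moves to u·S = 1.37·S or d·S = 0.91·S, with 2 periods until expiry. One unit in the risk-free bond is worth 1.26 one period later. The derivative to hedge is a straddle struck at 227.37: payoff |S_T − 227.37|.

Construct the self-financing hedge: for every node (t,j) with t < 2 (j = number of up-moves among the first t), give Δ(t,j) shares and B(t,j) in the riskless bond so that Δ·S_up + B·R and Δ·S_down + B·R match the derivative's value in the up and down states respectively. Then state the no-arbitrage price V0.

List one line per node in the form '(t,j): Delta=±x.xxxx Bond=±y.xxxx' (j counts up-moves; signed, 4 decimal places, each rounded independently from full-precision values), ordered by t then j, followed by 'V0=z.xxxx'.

Risk-neutral probability p* = (R−d)/(u−d) = (1.26−0.91)/(1.37−0.91) = 0.7609.
Terminal values V(2,·): V(2,0)=72.5153, V(2,1)=5.7629, V(2,2)=123.6103
Node (1,0) S=170.1700: V=(p*·5.7629+(1−p*)·72.5153)/1.26=17.2424; Δ=(5.7629−72.5153)/(233.1329−154.8547)=-0.8528; B=V−Δ·S=162.3563
Node (1,1) S=256.1900: V=(p*·123.6103+(1−p*)·5.7629)/1.26=75.7376; Δ=(123.6103−5.7629)/(350.9803−233.1329)=1.0000; B=V−Δ·S=-180.4524
Node (0,0) S=187.0000: V=(p*·75.7376+(1−p*)·17.2424)/1.26=49.0076; Δ=(75.7376−17.2424)/(256.1900−170.1700)=0.6800; B=V−Δ·S=-78.1559
Each (Δ,B) replicates both successor values, so the strategy is self-financing and V0 is arbitrage-free.

(0,0): Delta=0.6800 Bond=-78.1559
(1,0): Delta=-0.8528 Bond=162.3563
(1,1): Delta=1.0000 Bond=-180.4524
V0=49.0076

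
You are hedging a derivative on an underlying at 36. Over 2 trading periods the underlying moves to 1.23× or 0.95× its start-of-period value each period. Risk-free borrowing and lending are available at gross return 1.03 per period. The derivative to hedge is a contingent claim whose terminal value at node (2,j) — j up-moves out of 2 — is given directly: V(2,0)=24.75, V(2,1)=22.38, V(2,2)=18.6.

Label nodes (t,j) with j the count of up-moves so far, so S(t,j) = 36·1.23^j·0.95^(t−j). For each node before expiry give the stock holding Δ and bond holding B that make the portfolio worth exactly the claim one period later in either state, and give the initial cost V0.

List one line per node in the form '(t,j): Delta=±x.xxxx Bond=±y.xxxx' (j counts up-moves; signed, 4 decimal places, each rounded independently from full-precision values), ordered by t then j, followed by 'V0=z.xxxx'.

(0,0): Delta=-0.2671 Bond=31.5588
(1,0): Delta=-0.2475 Bond=31.8360
(1,1): Delta=-0.3049 Bond=34.1796
V0=21.9442

The replicating-portfolio and risk-neutral prices coincide; use p* = (1.03−0.95)/(1.23−0.95) = 0.2857 for the latter.
Terminal values V(2,·): V(2,0)=24.7500, V(2,1)=22.3800, V(2,2)=18.6000
(1,0): S=34.2000. Δ = (V_up−V_dn)/(S_up−S_dn) = (22.3800−24.7500)/(42.0660−32.4900) = -0.2475. V = [p*·22.3800 + (1−p*)·24.7500]/1.03 = 23.3717. B = V − Δ·S = 31.8360.
(1,1): S=44.2800. Δ = (V_up−V_dn)/(S_up−S_dn) = (18.6000−22.3800)/(54.4644−42.0660) = -0.3049. V = [p*·18.6000 + (1−p*)·22.3800]/1.03 = 20.6796. B = V − Δ·S = 34.1796.
(0,0): S=36.0000. Δ = (V_up−V_dn)/(S_up−S_dn) = (20.6796−23.3717)/(44.2800−34.2000) = -0.2671. V = [p*·20.6796 + (1−p*)·23.3717]/1.03 = 21.9442. B = V − Δ·S = 31.5588.
Self-financing check: at every node Δ·S+B equals the discounted successor values.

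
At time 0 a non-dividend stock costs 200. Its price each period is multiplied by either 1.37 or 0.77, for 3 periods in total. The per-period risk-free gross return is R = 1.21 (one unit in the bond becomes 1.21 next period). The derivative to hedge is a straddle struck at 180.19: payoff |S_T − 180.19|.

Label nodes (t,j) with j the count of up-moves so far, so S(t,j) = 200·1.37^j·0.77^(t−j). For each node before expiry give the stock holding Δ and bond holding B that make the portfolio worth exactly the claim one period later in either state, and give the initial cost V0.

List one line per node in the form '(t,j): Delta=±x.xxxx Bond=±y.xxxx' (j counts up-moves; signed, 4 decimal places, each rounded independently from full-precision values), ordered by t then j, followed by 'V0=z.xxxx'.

Risk-neutral probability p* = (R−d)/(u−d) = (1.21−0.77)/(1.37−0.77) = 0.7333.
Terminal payoffs: V(3,0)=88.8834, V(3,1)=17.7354, V(3,2)=108.8526, V(3,3)=334.0806
  t=2,j=0: stock 118.5800 → up 162.4546 (V=17.7354), down 91.3066 (V=88.8834). Price 30.3374; hedge Δ=-1.0000, bond B=148.9174.
  t=2,j=1: stock 210.9800 → up 289.0426 (V=108.8526), down 162.4546 (V=17.7354). Price 69.8799; hedge Δ=0.7198, bond B=-81.9821.
  t=2,j=2: stock 375.3800 → up 514.2706 (V=334.0806), down 289.0426 (V=108.8526). Price 226.4626; hedge Δ=1.0000, bond B=-148.9174.
  t=1,j=0: stock 154.0000 → up 210.9800 (V=69.8799), down 118.5800 (V=30.3374). Price 49.0374; hedge Δ=0.4279, bond B=-16.8669.
  t=1,j=1: stock 274.0000 → up 375.3800 (V=226.4626), down 210.9800 (V=69.8799). Price 152.6506; hedge Δ=0.9524, bond B=-108.3206.
  t=0,j=0: stock 200.0000 → up 274.0000 (V=152.6506), down 154.0000 (V=49.0374). Price 103.3227; hedge Δ=0.8634, bond B=-69.3661.
Self-financing check: at every node Δ·S+B equals the discounted successor values.

(0,0): Delta=0.8634 Bond=-69.3661
(1,0): Delta=0.4279 Bond=-16.8669
(1,1): Delta=0.9524 Bond=-108.3206
(2,0): Delta=-1.0000 Bond=148.9174
(2,1): Delta=0.7198 Bond=-81.9821
(2,2): Delta=1.0000 Bond=-148.9174
V0=103.3227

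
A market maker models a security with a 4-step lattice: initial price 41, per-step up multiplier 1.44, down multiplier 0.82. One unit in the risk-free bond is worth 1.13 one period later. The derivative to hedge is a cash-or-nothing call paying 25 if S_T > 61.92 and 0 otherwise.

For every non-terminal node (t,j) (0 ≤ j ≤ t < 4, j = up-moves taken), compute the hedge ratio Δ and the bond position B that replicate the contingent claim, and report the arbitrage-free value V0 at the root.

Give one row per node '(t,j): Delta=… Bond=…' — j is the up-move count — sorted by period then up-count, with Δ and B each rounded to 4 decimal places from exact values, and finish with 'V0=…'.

(0,0): Delta=0.2556 Bond=-5.6880
(1,0): Delta=0.2348 Bond=-5.7288
(1,1): Delta=0.2674 Bond=-7.1261
(2,0): Delta=0.0000 Bond=0.0000
(2,1): Delta=0.3685 Bond=-12.9472
(2,2): Delta=0.2099 Bond=-3.1578
(3,0): Delta=0.0000 Bond=0.0000
(3,1): Delta=0.0000 Bond=0.0000
(3,2): Delta=0.5784 Bond=-29.2606
(3,3): Delta=0.0000 Bond=22.1239
V0=4.7916

Risk-neutral probability p* = (R−d)/(u−d) = (1.13−0.82)/(1.44−0.82) = 0.5000.
Terminal values V(4,·): V(4,0)=0.0000, V(4,1)=0.0000, V(4,2)=0.0000, V(4,3)=25.0000, V(4,4)=25.0000
(3,0): S=22.6061. Δ = (V_up−V_dn)/(S_up−S_dn) = (0.0000−0.0000)/(32.5528−18.5370) = 0.0000. V = [p*·0.0000 + (1−p*)·0.0000]/1.13 = 0.0000. B = V − Δ·S = 0.0000.
(3,1): S=39.6985. Δ = (V_up−V_dn)/(S_up−S_dn) = (0.0000−0.0000)/(57.1658−32.5528) = 0.0000. V = [p*·0.0000 + (1−p*)·0.0000]/1.13 = 0.0000. B = V − Δ·S = 0.0000.
(3,2): S=69.7144. Δ = (V_up−V_dn)/(S_up−S_dn) = (25.0000−0.0000)/(100.3888−57.1658) = 0.5784. V = [p*·25.0000 + (1−p*)·0.0000]/1.13 = 11.0619. B = V − Δ·S = -29.2606.
(3,3): S=122.4253. Δ = (V_up−V_dn)/(S_up−S_dn) = (25.0000−25.0000)/(176.2925−100.3888) = 0.0000. V = [p*·25.0000 + (1−p*)·25.0000]/1.13 = 22.1239. B = V − Δ·S = 22.1239.
(2,0): S=27.5684. Δ = (V_up−V_dn)/(S_up−S_dn) = (0.0000−0.0000)/(39.6985−22.6061) = 0.0000. V = [p*·0.0000 + (1−p*)·0.0000]/1.13 = 0.0000. B = V − Δ·S = 0.0000.
(2,1): S=48.4128. Δ = (V_up−V_dn)/(S_up−S_dn) = (11.0619−0.0000)/(69.7144−39.6985) = 0.3685. V = [p*·11.0619 + (1−p*)·0.0000]/1.13 = 4.8947. B = V − Δ·S = -12.9472.
(2,2): S=85.0176. Δ = (V_up−V_dn)/(S_up−S_dn) = (22.1239−11.0619)/(122.4253−69.7144) = 0.2099. V = [p*·22.1239 + (1−p*)·11.0619]/1.13 = 14.6840. B = V − Δ·S = -3.1578.
(1,0): S=33.6200. Δ = (V_up−V_dn)/(S_up−S_dn) = (4.8947−0.0000)/(48.4128−27.5684) = 0.2348. V = [p*·4.8947 + (1−p*)·0.0000]/1.13 = 2.1658. B = V − Δ·S = -5.7288.
(1,1): S=59.0400. Δ = (V_up−V_dn)/(S_up−S_dn) = (14.6840−4.8947)/(85.0176−48.4128) = 0.2674. V = [p*·14.6840 + (1−p*)·4.8947]/1.13 = 8.6631. B = V − Δ·S = -7.1261.
(0,0): S=41.0000. Δ = (V_up−V_dn)/(S_up−S_dn) = (8.6631−2.1658)/(59.0400−33.6200) = 0.2556. V = [p*·8.6631 + (1−p*)·2.1658]/1.13 = 4.7916. B = V − Δ·S = -5.6880.
Each (Δ,B) replicates both successor values, so the strategy is self-financing and V0 is arbitrage-free.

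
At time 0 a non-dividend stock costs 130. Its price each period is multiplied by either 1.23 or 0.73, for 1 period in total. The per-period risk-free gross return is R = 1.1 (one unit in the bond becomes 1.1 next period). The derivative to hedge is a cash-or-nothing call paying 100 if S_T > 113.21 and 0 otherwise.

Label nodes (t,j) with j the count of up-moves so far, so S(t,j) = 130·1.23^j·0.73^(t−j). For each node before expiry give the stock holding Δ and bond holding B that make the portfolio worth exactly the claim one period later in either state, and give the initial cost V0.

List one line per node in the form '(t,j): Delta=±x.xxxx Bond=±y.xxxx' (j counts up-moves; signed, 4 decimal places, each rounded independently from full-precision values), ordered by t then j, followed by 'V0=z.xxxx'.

Under the risk-neutral measure, an up-move has probability p* = (R−d)/(u−d) = 0.7400 and values discount at R = 1.1.
Terminal values V(1,·): V(1,0)=0.0000, V(1,1)=100.0000
Node (0,0) S=130.0000: V=(p*·100.0000+(1−p*)·0.0000)/1.1=67.2727; Δ=(100.0000−0.0000)/(159.9000−94.9000)=1.5385; B=V−Δ·S=-132.7273
Each (Δ,B) replicates both successor values, so the strategy is self-financing and V0 is arbitrage-free.

(0,0): Delta=1.5385 Bond=-132.7273
V0=67.2727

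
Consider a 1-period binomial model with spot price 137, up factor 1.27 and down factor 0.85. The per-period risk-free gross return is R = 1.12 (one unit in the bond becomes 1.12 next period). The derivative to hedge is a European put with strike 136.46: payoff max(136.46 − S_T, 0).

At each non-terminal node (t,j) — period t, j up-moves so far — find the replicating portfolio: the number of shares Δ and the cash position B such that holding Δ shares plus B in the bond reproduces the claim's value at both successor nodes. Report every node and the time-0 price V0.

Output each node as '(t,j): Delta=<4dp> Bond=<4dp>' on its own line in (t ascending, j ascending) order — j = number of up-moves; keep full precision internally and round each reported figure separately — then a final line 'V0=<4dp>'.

Under the risk-neutral measure, an up-move has probability p* = (R−d)/(u−d) = 0.6429 and values discount at R = 1.12.
Terminal payoffs: V(1,0)=20.0100, V(1,1)=0.0000
(0,0): S=137.0000. Δ = (V_up−V_dn)/(S_up−S_dn) = (0.0000−20.0100)/(173.9900−116.4500) = -0.3478. V = [p*·0.0000 + (1−p*)·20.0100]/1.12 = 6.3807. B = V − Δ·S = 54.0236.
The time-0 hedge costs 6.3807, which is the no-arbitrage price.

(0,0): Delta=-0.3478 Bond=54.0236
V0=6.3807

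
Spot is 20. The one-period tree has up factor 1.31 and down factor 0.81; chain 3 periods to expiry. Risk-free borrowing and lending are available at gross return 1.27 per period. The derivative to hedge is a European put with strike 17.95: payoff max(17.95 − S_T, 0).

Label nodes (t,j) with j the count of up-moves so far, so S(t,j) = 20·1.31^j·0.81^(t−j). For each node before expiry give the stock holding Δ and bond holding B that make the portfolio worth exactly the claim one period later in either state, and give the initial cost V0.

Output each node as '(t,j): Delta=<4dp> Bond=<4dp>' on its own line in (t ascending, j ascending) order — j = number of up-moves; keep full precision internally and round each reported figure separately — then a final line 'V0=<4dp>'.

Under the risk-neutral measure, an up-move has probability p* = (R−d)/(u−d) = 0.9200 and values discount at R = 1.27.
Terminal payoffs: V(3,0)=7.3212, V(3,1)=0.7602, V(3,2)=0.0000, V(3,3)=0.0000
(2,0): S=13.1220. Δ = (V_up−V_dn)/(S_up−S_dn) = (0.7602−7.3212)/(17.1898−10.6288) = -1.0000. V = [p*·0.7602 + (1−p*)·7.3212]/1.27 = 1.0119. B = V − Δ·S = 14.1339.
(2,1): S=21.2220. Δ = (V_up−V_dn)/(S_up−S_dn) = (0.0000−0.7602)/(27.8008−17.1898) = -0.0716. V = [p*·0.0000 + (1−p*)·0.7602]/1.27 = 0.0479. B = V − Δ·S = 1.5682.
(2,2): S=34.3220. Δ = (V_up−V_dn)/(S_up−S_dn) = (0.0000−0.0000)/(44.9618−27.8008) = 0.0000. V = [p*·0.0000 + (1−p*)·0.0000]/1.27 = 0.0000. B = V − Δ·S = 0.0000.
(1,0): S=16.2000. Δ = (V_up−V_dn)/(S_up−S_dn) = (0.0479−1.0119)/(21.2220−13.1220) = -0.1190. V = [p*·0.0479 + (1−p*)·1.0119]/1.27 = 0.0984. B = V − Δ·S = 2.0264.
(1,1): S=26.2000. Δ = (V_up−V_dn)/(S_up−S_dn) = (0.0000−0.0479)/(34.3220−21.2220) = -0.0037. V = [p*·0.0000 + (1−p*)·0.0479]/1.27 = 0.0030. B = V − Δ·S = 0.0988.
(0,0): S=20.0000. Δ = (V_up−V_dn)/(S_up−S_dn) = (0.0030−0.0984)/(26.2000−16.2000) = -0.0095. V = [p*·0.0030 + (1−p*)·0.0984]/1.27 = 0.0084. B = V − Δ·S = 0.1992.
Check: Δ(0,0)·S0 + B(0,0) = 0.0084 = V0.

(0,0): Delta=-0.0095 Bond=0.1992
(1,0): Delta=-0.1190 Bond=2.0264
(1,1): Delta=-0.0037 Bond=0.0988
(2,0): Delta=-1.0000 Bond=14.1339
(2,1): Delta=-0.0716 Bond=1.5682
(2,2): Delta=0.0000 Bond=0.0000
V0=0.0084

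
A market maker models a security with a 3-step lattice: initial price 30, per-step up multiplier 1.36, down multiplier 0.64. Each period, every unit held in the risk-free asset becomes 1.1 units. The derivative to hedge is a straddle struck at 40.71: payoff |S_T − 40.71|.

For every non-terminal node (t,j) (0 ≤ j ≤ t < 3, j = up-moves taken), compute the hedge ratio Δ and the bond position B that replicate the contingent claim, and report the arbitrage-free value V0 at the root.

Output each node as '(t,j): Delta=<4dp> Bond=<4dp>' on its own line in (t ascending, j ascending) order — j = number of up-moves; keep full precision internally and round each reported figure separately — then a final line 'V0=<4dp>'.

(0,0): Delta=0.0855 Bond=11.6386
(1,0): Delta=-1.0000 Bond=33.6446
(1,1): Delta=0.3743 Bond=1.0221
(2,0): Delta=-1.0000 Bond=37.0091
(2,1): Delta=-1.0000 Bond=37.0091
(2,2): Delta=0.7398 Bond=-19.1585
V0=14.2045

Under the risk-neutral measure, an up-move has probability p* = (R−d)/(u−d) = 0.6389 and values discount at R = 1.1.
Terminal payoffs: V(3,0)=32.8457, V(3,1)=23.9983, V(3,2)=5.1977, V(3,3)=34.7537
  t=2,j=0: stock 12.2880 → up 16.7117 (V=23.9983), down 7.8643 (V=32.8457). Price 24.7211; hedge Δ=-1.0000, bond B=37.0091.
  t=2,j=1: stock 26.1120 → up 35.5123 (V=5.1977), down 16.7117 (V=23.9983). Price 10.8971; hedge Δ=-1.0000, bond B=37.0091.
  t=2,j=2: stock 55.4880 → up 75.4637 (V=34.7537), down 35.5123 (V=5.1977). Price 21.8915; hedge Δ=0.7398, bond B=-19.1585.
  t=1,j=0: stock 19.2000 → up 26.1120 (V=10.8971), down 12.2880 (V=24.7211). Price 14.4446; hedge Δ=-1.0000, bond B=33.6446.
  t=1,j=1: stock 40.8000 → up 55.4880 (V=21.8915), down 26.1120 (V=10.8971). Price 16.2921; hedge Δ=0.3743, bond B=1.0221.
  t=0,j=0: stock 30.0000 → up 40.8000 (V=16.2921), down 19.2000 (V=14.4446). Price 14.2045; hedge Δ=0.0855, bond B=11.6386.
The time-0 hedge costs 14.2045, which is the no-arbitrage price.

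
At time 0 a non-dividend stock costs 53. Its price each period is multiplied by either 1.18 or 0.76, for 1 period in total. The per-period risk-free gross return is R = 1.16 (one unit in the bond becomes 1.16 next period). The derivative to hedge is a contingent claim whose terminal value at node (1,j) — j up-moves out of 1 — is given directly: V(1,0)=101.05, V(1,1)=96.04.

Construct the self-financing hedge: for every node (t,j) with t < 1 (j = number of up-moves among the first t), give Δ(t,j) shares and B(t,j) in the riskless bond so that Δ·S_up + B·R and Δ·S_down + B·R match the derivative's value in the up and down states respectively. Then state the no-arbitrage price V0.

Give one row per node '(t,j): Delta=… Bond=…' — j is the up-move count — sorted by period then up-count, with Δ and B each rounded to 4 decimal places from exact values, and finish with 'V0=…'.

(0,0): Delta=-0.2251 Bond=94.9273
V0=82.9988

Risk-neutral probability p* = (R−d)/(u−d) = (1.16−0.76)/(1.18−0.76) = 0.9524.
At expiry t=1: V(1,0)=101.0500, V(1,1)=96.0400
(0,0): S=53.0000. Δ = (V_up−V_dn)/(S_up−S_dn) = (96.0400−101.0500)/(62.5400−40.2800) = -0.2251. V = [p*·96.0400 + (1−p*)·101.0500]/1.16 = 82.9988. B = V − Δ·S = 94.9273.
Check: Δ(0,0)·S0 + B(0,0) = 82.9988 = V0.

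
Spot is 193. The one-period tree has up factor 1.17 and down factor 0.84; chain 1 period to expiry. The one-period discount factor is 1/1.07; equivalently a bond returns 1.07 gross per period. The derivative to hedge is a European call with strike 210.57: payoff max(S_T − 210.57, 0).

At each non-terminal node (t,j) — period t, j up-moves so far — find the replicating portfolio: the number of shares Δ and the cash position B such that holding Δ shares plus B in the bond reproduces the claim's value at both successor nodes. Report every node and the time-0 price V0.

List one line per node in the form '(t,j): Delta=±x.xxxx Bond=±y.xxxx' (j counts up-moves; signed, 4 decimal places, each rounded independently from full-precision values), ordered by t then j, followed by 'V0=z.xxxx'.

(0,0): Delta=0.2393 Bond=-36.2549
V0=9.9269

The replicating-portfolio and risk-neutral prices coincide; use p* = (1.07−0.84)/(1.17−0.84) = 0.6970 for the latter.
At expiry t=1: V(1,0)=0.0000, V(1,1)=15.2400
Node (0,0) S=193.0000: V=(p*·15.2400+(1−p*)·0.0000)/1.07=9.9269; Δ=(15.2400−0.0000)/(225.8100−162.1200)=0.2393; B=V−Δ·S=-36.2549
Root portfolio cost Δ·193+B reproduces V0=9.9269.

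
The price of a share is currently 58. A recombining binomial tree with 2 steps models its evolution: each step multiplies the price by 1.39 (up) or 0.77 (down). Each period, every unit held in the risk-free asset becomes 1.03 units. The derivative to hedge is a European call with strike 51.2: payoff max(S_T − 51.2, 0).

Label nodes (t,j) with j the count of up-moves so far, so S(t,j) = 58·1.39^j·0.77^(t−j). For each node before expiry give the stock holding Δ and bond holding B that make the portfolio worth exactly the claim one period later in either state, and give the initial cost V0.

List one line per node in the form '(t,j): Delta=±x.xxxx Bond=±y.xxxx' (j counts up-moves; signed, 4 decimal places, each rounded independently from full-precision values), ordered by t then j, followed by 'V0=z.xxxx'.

Risk-neutral probability p* = (R−d)/(u−d) = (1.03−0.77)/(1.39−0.77) = 0.4194.
Payoff layer (t=2): V(2,0)=0.0000, V(2,1)=10.8774, V(2,2)=60.8618
  t=1,j=0: stock 44.6600 → up 62.0774 (V=10.8774), down 34.3882 (V=0.0000). Price 4.4286; hedge Δ=0.3928, bond B=-13.1156.
  t=1,j=1: stock 80.6200 → up 112.0618 (V=60.8618), down 62.0774 (V=10.8774). Price 30.9113; hedge Δ=1.0000, bond B=-49.7087.
  t=0,j=0: stock 58.0000 → up 80.6200 (V=30.9113), down 44.6600 (V=4.4286). Price 15.0818; hedge Δ=0.7364, bond B=-27.6321.
Self-financing check: at every node Δ·S+B equals the discounted successor values.

(0,0): Delta=0.7364 Bond=-27.6321
(1,0): Delta=0.3928 Bond=-13.1156
(1,1): Delta=1.0000 Bond=-49.7087
V0=15.0818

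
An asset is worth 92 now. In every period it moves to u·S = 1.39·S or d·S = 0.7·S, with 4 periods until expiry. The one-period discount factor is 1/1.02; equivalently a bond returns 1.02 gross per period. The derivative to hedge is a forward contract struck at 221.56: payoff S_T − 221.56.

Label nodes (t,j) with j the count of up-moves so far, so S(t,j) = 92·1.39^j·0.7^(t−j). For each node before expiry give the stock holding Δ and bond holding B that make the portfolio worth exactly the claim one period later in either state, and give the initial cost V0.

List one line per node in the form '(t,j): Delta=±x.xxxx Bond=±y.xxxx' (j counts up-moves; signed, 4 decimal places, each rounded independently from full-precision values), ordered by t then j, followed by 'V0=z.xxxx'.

(0,0): Delta=1.0000 Bond=-204.6872
(1,0): Delta=1.0000 Bond=-208.7809
(1,1): Delta=1.0000 Bond=-208.7809
(2,0): Delta=1.0000 Bond=-212.9566
(2,1): Delta=1.0000 Bond=-212.9566
(2,2): Delta=1.0000 Bond=-212.9566
(3,0): Delta=1.0000 Bond=-217.2157
(3,1): Delta=1.0000 Bond=-217.2157
(3,2): Delta=1.0000 Bond=-217.2157
(3,3): Delta=1.0000 Bond=-217.2157
V0=-112.6872

The replicating-portfolio and risk-neutral prices coincide; use p* = (1.02−0.7)/(1.39−0.7) = 0.4638 for the latter.
At expiry t=4: V(4,0)=-199.4708, V(4,1)=-177.6972, V(4,2)=-134.4609, V(4,3)=-48.6061, V(4,4)=121.8770
(3,0): S=31.5560. Δ = (V_up−V_dn)/(S_up−S_dn) = (-177.6972−-199.4708)/(43.8628−22.0892) = 1.0000. V = [p*·-177.6972 + (1−p*)·-199.4708]/1.02 = -185.6597. B = V − Δ·S = -217.2157.
(3,1): S=62.6612. Δ = (V_up−V_dn)/(S_up−S_dn) = (-134.4609−-177.6972)/(87.0991−43.8628) = 1.0000. V = [p*·-134.4609 + (1−p*)·-177.6972]/1.02 = -154.5545. B = V − Δ·S = -217.2157.
(3,2): S=124.4272. Δ = (V_up−V_dn)/(S_up−S_dn) = (-48.6061−-134.4609)/(172.9539−87.0991) = 1.0000. V = [p*·-48.6061 + (1−p*)·-134.4609]/1.02 = -92.7884. B = V − Δ·S = -217.2157.
(3,3): S=247.0769. Δ = (V_up−V_dn)/(S_up−S_dn) = (121.8770−-48.6061)/(343.4370−172.9539) = 1.0000. V = [p*·121.8770 + (1−p*)·-48.6061]/1.02 = 29.8613. B = V − Δ·S = -217.2157.
(2,0): S=45.0800. Δ = (V_up−V_dn)/(S_up−S_dn) = (-154.5545−-185.6597)/(62.6612−31.5560) = 1.0000. V = [p*·-154.5545 + (1−p*)·-185.6597]/1.02 = -167.8766. B = V − Δ·S = -212.9566.
(2,1): S=89.5160. Δ = (V_up−V_dn)/(S_up−S_dn) = (-92.7884−-154.5545)/(124.4272−62.6612) = 1.0000. V = [p*·-92.7884 + (1−p*)·-154.5545]/1.02 = -123.4406. B = V − Δ·S = -212.9566.
(2,2): S=177.7532. Δ = (V_up−V_dn)/(S_up−S_dn) = (29.8613−-92.7884)/(247.0769−124.4272) = 1.0000. V = [p*·29.8613 + (1−p*)·-92.7884]/1.02 = -35.2034. B = V − Δ·S = -212.9566.
(1,0): S=64.4000. Δ = (V_up−V_dn)/(S_up−S_dn) = (-123.4406−-167.8766)/(89.5160−45.0800) = 1.0000. V = [p*·-123.4406 + (1−p*)·-167.8766]/1.02 = -144.3809. B = V − Δ·S = -208.7809.
(1,1): S=127.8800. Δ = (V_up−V_dn)/(S_up−S_dn) = (-35.2034−-123.4406)/(177.7532−89.5160) = 1.0000. V = [p*·-35.2034 + (1−p*)·-123.4406]/1.02 = -80.9009. B = V − Δ·S = -208.7809.
(0,0): S=92.0000. Δ = (V_up−V_dn)/(S_up−S_dn) = (-80.9009−-144.3809)/(127.8800−64.4000) = 1.0000. V = [p*·-80.9009 + (1−p*)·-144.3809]/1.02 = -112.6872. B = V − Δ·S = -204.6872.
Check: Δ(0,0)·S0 + B(0,0) = -112.6872 = V0.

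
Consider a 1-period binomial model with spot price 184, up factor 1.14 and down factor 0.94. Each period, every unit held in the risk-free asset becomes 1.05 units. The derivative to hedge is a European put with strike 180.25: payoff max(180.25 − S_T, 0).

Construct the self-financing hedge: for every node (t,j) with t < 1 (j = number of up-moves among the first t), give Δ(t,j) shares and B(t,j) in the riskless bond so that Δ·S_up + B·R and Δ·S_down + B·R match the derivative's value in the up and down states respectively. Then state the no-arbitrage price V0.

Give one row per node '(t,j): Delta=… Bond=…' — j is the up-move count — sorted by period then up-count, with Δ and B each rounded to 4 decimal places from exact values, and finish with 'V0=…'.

(0,0): Delta=-0.1981 Bond=39.5743
V0=3.1243

No-arbitrage ⇒ martingale measure with p* = (R−d)/(u−d) = 0.5500.
Terminal payoffs: V(1,0)=7.2900, V(1,1)=0.0000
Node (0,0) S=184.0000: V=(p*·0.0000+(1−p*)·7.2900)/1.05=3.1243; Δ=(0.0000−7.2900)/(209.7600−172.9600)=-0.1981; B=V−Δ·S=39.5743
Root portfolio cost Δ·184+B reproduces V0=3.1243.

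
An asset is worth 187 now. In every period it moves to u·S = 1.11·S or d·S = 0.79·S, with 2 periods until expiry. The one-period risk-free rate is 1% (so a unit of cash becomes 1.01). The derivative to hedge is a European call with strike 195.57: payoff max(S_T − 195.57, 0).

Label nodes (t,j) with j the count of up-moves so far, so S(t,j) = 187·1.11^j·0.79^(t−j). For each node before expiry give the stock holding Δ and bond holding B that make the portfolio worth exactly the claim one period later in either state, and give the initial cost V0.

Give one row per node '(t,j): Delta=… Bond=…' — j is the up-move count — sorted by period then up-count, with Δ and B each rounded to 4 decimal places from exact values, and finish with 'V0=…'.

(0,0): Delta=0.3962 Bond=-57.9554
(1,0): Delta=0.0000 Bond=0.0000
(1,1): Delta=0.5244 Bond=-85.1418
V0=16.1395

Risk-neutral probability p* = (R−d)/(u−d) = (1.01−0.79)/(1.11−0.79) = 0.6875.
Terminal values V(2,·): V(2,0)=0.0000, V(2,1)=0.0000, V(2,2)=34.8327
  t=1,j=0: stock 147.7300 → up 163.9803 (V=0.0000), down 116.7067 (V=0.0000). Price 0.0000; hedge Δ=0.0000, bond B=0.0000.
  t=1,j=1: stock 207.5700 → up 230.4027 (V=34.8327), down 163.9803 (V=0.0000). Price 23.7104; hedge Δ=0.5244, bond B=-85.1418.
  t=0,j=0: stock 187.0000 → up 207.5700 (V=23.7104), down 147.7300 (V=0.0000). Price 16.1395; hedge Δ=0.3962, bond B=-57.9554.
Each (Δ,B) replicates both successor values, so the strategy is self-financing and V0 is arbitrage-free.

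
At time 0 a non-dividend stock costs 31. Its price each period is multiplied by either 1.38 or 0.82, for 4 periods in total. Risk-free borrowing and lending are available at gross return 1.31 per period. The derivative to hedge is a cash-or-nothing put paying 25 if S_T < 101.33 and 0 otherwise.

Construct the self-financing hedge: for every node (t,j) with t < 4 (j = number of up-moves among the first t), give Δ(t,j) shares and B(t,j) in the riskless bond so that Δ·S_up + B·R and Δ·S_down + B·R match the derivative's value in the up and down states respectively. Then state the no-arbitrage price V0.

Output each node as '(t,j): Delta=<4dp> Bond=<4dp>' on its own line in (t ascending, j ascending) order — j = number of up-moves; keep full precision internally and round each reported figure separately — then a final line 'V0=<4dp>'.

(0,0): Delta=-0.4291 Bond=16.8163
(1,0): Delta=0.0000 Bond=11.1205
(1,1): Delta=-0.4656 Bond=23.5877
(2,0): Delta=0.0000 Bond=14.5679
(2,1): Delta=0.0000 Bond=14.5679
(2,2): Delta=-0.5051 Bond=33.2331
(3,0): Delta=0.0000 Bond=19.0840
(3,1): Delta=0.0000 Bond=19.0840
(3,2): Delta=0.0000 Bond=19.0840
(3,3): Delta=-0.5480 Bond=47.0284
V0=3.5129

No-arbitrage ⇒ martingale measure with p* = (R−d)/(u−d) = 0.8750.
Terminal payoffs: V(4,0)=25.0000, V(4,1)=25.0000, V(4,2)=25.0000, V(4,3)=25.0000, V(4,4)=0.0000
(3,0): S=17.0924. Δ = (V_up−V_dn)/(S_up−S_dn) = (25.0000−25.0000)/(23.5875−14.0158) = 0.0000. V = [p*·25.0000 + (1−p*)·25.0000]/1.31 = 19.0840. B = V − Δ·S = 19.0840.
(3,1): S=28.7653. Δ = (V_up−V_dn)/(S_up−S_dn) = (25.0000−25.0000)/(39.6961−23.5875) = 0.0000. V = [p*·25.0000 + (1−p*)·25.0000]/1.31 = 19.0840. B = V − Δ·S = 19.0840.
(3,2): S=48.4098. Δ = (V_up−V_dn)/(S_up−S_dn) = (25.0000−25.0000)/(66.8056−39.6961) = 0.0000. V = [p*·25.0000 + (1−p*)·25.0000]/1.31 = 19.0840. B = V − Δ·S = 19.0840.
(3,3): S=81.4702. Δ = (V_up−V_dn)/(S_up−S_dn) = (0.0000−25.0000)/(112.4289−66.8056) = -0.5480. V = [p*·0.0000 + (1−p*)·25.0000]/1.31 = 2.3855. B = V − Δ·S = 47.0284.
(2,0): S=20.8444. Δ = (V_up−V_dn)/(S_up−S_dn) = (19.0840−19.0840)/(28.7653−17.0924) = 0.0000. V = [p*·19.0840 + (1−p*)·19.0840]/1.31 = 14.5679. B = V − Δ·S = 14.5679.
(2,1): S=35.0796. Δ = (V_up−V_dn)/(S_up−S_dn) = (19.0840−19.0840)/(48.4098−28.7653) = 0.0000. V = [p*·19.0840 + (1−p*)·19.0840]/1.31 = 14.5679. B = V − Δ·S = 14.5679.
(2,2): S=59.0364. Δ = (V_up−V_dn)/(S_up−S_dn) = (2.3855−19.0840)/(81.4702−48.4098) = -0.5051. V = [p*·2.3855 + (1−p*)·19.0840]/1.31 = 3.4144. B = V − Δ·S = 33.2331.
(1,0): S=25.4200. Δ = (V_up−V_dn)/(S_up−S_dn) = (14.5679−14.5679)/(35.0796−20.8444) = 0.0000. V = [p*·14.5679 + (1−p*)·14.5679]/1.31 = 11.1205. B = V − Δ·S = 11.1205.
(1,1): S=42.7800. Δ = (V_up−V_dn)/(S_up−S_dn) = (3.4144−14.5679)/(59.0364−35.0796) = -0.4656. V = [p*·3.4144 + (1−p*)·14.5679]/1.31 = 3.6706. B = V − Δ·S = 23.5877.
(0,0): S=31.0000. Δ = (V_up−V_dn)/(S_up−S_dn) = (3.6706−11.1205)/(42.7800−25.4200) = -0.4291. V = [p*·3.6706 + (1−p*)·11.1205]/1.31 = 3.5129. B = V − Δ·S = 16.8163.
The time-0 hedge costs 3.5129, which is the no-arbitrage price.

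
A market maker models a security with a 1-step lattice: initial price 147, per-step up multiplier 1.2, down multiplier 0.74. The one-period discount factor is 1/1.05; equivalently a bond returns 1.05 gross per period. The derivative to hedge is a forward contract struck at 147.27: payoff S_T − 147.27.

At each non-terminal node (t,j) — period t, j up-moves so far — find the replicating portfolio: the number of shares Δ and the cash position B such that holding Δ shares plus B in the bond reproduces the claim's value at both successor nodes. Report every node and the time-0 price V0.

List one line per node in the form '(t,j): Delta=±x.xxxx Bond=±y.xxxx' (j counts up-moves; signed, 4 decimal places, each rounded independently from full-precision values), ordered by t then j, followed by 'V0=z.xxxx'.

Risk-neutral probability p* = (R−d)/(u−d) = (1.05−0.74)/(1.2−0.74) = 0.6739.
At expiry t=1: V(1,0)=-38.4900, V(1,1)=29.1300
  t=0,j=0: stock 147.0000 → up 176.4000 (V=29.1300), down 108.7800 (V=-38.4900). Price 6.7429; hedge Δ=1.0000, bond B=-140.2571.
Self-financing check: at every node Δ·S+B equals the discounted successor values.

(0,0): Delta=1.0000 Bond=-140.2571
V0=6.7429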